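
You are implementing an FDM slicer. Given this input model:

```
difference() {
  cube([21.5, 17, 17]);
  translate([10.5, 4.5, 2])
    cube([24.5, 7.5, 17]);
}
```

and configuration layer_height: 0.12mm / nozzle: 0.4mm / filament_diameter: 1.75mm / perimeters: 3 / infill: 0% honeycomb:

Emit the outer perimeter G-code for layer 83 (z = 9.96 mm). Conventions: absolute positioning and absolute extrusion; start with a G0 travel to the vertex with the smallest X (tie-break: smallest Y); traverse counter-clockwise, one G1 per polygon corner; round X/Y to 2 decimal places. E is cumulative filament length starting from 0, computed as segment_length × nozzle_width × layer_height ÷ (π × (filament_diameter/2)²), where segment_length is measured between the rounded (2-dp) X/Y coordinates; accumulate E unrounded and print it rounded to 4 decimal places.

At z = 9.96 mm: the cube (footprint 21.5×17) is included at this height; the cube at (10.5, 4.5) (footprint 24.5×7.5) is included at this height; After the difference (first − rest): starting from the 21.5×17 cube, the 24.5×7.5 cube at (10.5, 4.5) partially overlaps it — only the 82.50 mm² overlap (of its 183.75 mm²) is removed, clipping the outline — 1 connected region. The outline is a single polygon with 8 vertices. Extrusion per mm of travel: 0.4 × 0.12 / (π × 0.875²) = 0.019956. Accumulating E over each segment gives final E = 1.9757.

G0 X0.00 Y0.00 Z9.96
G1 X21.50 Y0.00 E0.4291
G1 X21.50 Y4.50 E0.5189
G1 X10.50 Y4.50 E0.7384
G1 X10.50 Y12.00 E0.8880
G1 X21.50 Y12.00 E1.1076
G1 X21.50 Y17.00 E1.2073
G1 X0.00 Y17.00 E1.6364
G1 X0.00 Y0.00 E1.9757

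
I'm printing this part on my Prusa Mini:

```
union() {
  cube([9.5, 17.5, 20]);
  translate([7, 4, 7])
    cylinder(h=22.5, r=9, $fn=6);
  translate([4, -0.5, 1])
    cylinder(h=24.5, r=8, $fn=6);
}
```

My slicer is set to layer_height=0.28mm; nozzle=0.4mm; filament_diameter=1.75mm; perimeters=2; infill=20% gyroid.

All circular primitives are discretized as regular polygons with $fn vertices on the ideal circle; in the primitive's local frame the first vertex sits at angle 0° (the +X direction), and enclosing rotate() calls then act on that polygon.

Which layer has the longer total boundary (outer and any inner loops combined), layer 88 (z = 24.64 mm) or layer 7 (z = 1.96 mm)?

layer 7 (z = 1.96 mm)

Layer 88 (z = 24.64): the cube does not reach this height (z outside [0, 20]); the r=9 cylinder at (7, 4) contributes a regular 6-gon of circumradius 9 (perimeter = 2·6·9.000·sin(180°/6) = 54.00 mm); the cylinder at (4, -0.5): section is a regular 6-gon, circumradius r=8 (perimeter = 2·6·8.000·sin(180°/6) = 48.00 mm); Taking the union: the regions partially overlap (shared area 105.28 mm²), so the edge portions inside another operand are dropped and the merged outline is re-measured after clipping — boundary = 62.79 mm. So its perimeter = 62.79 mm. Layer 7 (z = 1.96): the 9.5×17.5 cube contributes its full rectangle (perimeter 54.00 mm); the cylinder at (7, 4) is not intersected at this z (z outside [7, 29.5]); the r=8 cylinder at (4, -0.5) gives a regular 6-gon of circumradius 8 (constant along its height) (perimeter = 2·6·8.000·sin(180°/6) = 48.00 mm); Combining (union): the regions partially overlap (shared area 59.12 mm²), so the edge portions inside another operand are dropped and the merged outline is re-measured after clipping — boundary = 71.24 mm. So its perimeter = 71.24 mm. Layer 7 is larger (71.24 vs 62.79 mm).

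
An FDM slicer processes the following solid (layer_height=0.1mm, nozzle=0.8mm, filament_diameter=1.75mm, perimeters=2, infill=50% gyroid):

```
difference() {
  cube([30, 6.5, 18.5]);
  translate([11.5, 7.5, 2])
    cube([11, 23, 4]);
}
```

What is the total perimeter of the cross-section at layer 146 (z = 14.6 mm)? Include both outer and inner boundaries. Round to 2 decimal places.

73.00 mm

At z = 14.6 mm: the cube (footprint 30×6.5) is included at this height (perimeter 73.00 mm); the cube at (11.5, 7.5) is not intersected at this z (z outside [2, 6]); After the difference (first − rest): none of the subtracted shapes is present at this height, so the 30×6.5 cube is unchanged — boundary = 73.00 mm. Overall, the cross-section is a single solid region. Total boundary length (outer) = 73.00 mm.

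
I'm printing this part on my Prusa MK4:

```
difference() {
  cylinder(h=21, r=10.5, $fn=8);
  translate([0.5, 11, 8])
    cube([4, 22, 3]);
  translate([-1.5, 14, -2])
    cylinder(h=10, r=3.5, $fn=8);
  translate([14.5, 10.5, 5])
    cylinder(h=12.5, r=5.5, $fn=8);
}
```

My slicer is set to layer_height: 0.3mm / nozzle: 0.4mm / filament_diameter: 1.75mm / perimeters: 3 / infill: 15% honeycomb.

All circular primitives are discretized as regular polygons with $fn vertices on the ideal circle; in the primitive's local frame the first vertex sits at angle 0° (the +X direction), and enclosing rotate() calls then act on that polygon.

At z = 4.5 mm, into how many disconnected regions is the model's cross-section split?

1

At z = 4.5 mm: the cylinder: section is a regular 8-gon, circumradius r=10.5; the cube at (0.5, 11) is not intersected at this z (z outside [8, 11]); the r=3.5 cylinder at (-1.5, 14) contributes a regular 8-gon of circumradius 3.5; the cylinder at (14.5, 10.5) does not reach this height (z outside [5, 17.5]); Subtracting the remaining from the first: starting from the r=10.5 cylinder, the r=3.5 cylinder at (-1.5, 14) misses the remaining region (no effect) — 1 connected region. The result has 1 disconnected region.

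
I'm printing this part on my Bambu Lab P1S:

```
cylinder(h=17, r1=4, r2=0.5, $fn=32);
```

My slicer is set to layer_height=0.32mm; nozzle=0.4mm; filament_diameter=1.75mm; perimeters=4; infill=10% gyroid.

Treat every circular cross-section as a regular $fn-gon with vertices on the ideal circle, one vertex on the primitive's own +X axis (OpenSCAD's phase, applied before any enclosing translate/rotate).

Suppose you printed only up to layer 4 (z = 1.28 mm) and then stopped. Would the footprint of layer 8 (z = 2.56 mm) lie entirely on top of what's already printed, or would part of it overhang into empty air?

entirely on top

Compare the two slices. At z = 1.28: the cone contributes a regular 32-gon of circumradius 3.736 (interpolated between r1=4 and r2=0.5 at t=0.075) (area = (32/2)·3.736²·sin(360°/32) = 43.58 mm²). At z = 2.56: the cone (r1=4→r2=0.5) has section circumradius 3.473 here — a regular 32-gon (area = (32/2)·3.473²·sin(360°/32) = 37.65 mm²). Checking containment: the cross-section at z = 2.56 is a subset of the cross-section at z = 1.28.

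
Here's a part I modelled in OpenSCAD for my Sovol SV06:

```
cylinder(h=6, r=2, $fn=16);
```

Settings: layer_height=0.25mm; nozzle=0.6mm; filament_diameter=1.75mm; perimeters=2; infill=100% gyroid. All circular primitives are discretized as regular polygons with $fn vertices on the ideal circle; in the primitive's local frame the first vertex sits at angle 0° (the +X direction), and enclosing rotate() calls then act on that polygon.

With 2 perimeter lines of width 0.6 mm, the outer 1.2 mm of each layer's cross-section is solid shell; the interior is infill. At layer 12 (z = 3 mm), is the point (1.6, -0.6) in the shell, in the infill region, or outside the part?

shell

At z = 3 mm: the cylinder: section is a regular 16-gon, circumradius r=2. Overall, the cross-section is a single solid region. The nearest boundary edge runs (1.85, -0.77)→(2.00, 0.00); distance from the point to it = 0.28 mm. The point is inside the cross-section, 0.28 mm from the nearest boundary — within the 1.2 mm shell band (2 × 0.6).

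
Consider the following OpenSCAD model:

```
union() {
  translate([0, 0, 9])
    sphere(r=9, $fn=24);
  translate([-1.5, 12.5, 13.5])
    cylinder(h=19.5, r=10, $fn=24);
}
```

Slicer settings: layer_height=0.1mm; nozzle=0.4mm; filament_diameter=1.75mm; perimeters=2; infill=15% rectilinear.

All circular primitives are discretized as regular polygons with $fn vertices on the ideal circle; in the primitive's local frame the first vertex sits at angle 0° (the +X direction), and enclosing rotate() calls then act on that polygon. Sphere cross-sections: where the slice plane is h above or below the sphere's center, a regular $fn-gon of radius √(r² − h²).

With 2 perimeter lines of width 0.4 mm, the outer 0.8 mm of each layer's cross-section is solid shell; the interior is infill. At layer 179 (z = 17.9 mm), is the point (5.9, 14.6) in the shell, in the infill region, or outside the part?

infill

At z = 17.9 mm: the r=9 sphere slices to a regular 24-gon of circumradius 1.338 (√(r²−h²) with h=8.9 from center); the r=10 cylinder at (-1.5, 12.5) contributes a regular 24-gon of circumradius 10; Taking the union: the 2 present regions are separate (no shared area or edge), so areas and boundary lengths simply add and each stays a separate island — 2 connected regions. Overall, the cross-section has 2 separate islands. The nearest boundary edge runs (7.16, 17.50)→(8.16, 15.09); distance from the point to it = 2.27 mm. (Shell/infill is judged within the island containing the point — the largest one.) The point is inside the cross-section and 2.27 mm from the nearest boundary — more than the 0.8 mm shell width (2 × 0.4), so it's in the infill interior.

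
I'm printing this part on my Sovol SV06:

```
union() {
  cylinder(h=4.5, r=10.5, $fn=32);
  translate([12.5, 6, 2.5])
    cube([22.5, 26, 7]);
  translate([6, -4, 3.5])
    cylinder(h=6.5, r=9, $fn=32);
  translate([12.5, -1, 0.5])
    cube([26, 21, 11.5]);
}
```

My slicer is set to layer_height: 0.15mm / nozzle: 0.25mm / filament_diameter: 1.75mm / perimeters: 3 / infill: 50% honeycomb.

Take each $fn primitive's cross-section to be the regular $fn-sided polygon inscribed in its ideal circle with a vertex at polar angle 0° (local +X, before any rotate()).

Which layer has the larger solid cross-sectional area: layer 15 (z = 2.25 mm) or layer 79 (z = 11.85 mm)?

Layer 15 (z = 2.25): the cylinder: section is a regular 32-gon, circumradius r=10.5 (area = (32/2)·10.500²·sin(360°/32) = 344.14 mm²); the cube at (12.5, 6) is not intersected at this z (z outside [2.5, 9.5]); the cylinder at (6, -4) is not intersected at this z (z outside [3.5, 10]); the 26×21 cube at (12.5, -1) contributes its full rectangle (area 546.00 mm²); Combining (union): the 2 present regions are separate (no shared area or edge), so areas and boundary lengths simply add and each stays a separate island — area = 890.14 mm². So its area = 890.14 mm². Layer 79 (z = 11.85): the cylinder is not intersected at this z (z outside [0, 4.5]); the cube at (12.5, 6) is not intersected at this z (z outside [2.5, 9.5]); the cylinder at (6, -4) does not reach this height (z outside [3.5, 10]); the cube at (12.5, -1) is present — its section is the full 26×21 rectangle (area 546.00 mm²); Merging all regions: only the 26×21 cube at (12.5, -1) is present, so the union is just that shape — area = 546.00 mm². So its area = 546.00 mm². Layer 15 is larger (890.14 vs 546.00 mm²).

layer 15 (z = 2.25 mm)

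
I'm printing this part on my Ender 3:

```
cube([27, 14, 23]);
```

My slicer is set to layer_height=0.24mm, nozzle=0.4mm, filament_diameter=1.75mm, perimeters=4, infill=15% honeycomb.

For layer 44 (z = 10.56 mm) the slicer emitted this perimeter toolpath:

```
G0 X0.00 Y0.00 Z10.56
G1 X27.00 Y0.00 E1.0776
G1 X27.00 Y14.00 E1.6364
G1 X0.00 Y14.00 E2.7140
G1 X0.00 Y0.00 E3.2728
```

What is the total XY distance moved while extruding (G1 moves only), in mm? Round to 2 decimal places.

82.00 mm

Sum the Euclidean lengths of each G1 segment: total = 82.00 mm.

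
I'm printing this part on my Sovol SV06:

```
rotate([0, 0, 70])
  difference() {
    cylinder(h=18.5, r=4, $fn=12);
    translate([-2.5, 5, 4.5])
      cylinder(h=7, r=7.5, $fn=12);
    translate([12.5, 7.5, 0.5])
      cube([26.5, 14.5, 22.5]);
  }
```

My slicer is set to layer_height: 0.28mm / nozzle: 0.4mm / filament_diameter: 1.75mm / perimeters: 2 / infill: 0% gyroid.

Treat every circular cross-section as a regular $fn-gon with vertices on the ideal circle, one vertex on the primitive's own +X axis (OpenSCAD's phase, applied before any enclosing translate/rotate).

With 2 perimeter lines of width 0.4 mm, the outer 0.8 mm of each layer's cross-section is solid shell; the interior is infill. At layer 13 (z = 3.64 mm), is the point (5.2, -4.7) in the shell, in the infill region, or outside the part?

outside

At z = 3.64 mm: the r=4 cylinder contributes a regular 12-gon of circumradius 4; the cylinder at (-2.5, 5) is not intersected at this z (z outside [4.5, 11.5]); the cube at (12.5, 7.5) is present — its section is the full 26.5×14.5 rectangle; After the difference (first − rest): starting from the r=4 cylinder, the 26.5×14.5 cube at (12.5, 7.5) misses the remaining region (no effect) — 1 connected region; (whole slice rotated 70° about Z — lengths, areas and connectivity unchanged). Overall, the cross-section is a single solid region. Undo the 70° rotation: the query point maps to (-2.638, -6.494) in the un-rotated model frame. The nearest boundary edge runs (-0.00, -4.00)→(-2.00, -3.46); distance from the point to it = 3.09 mm. The point is not inside any of the regions above, so it lies outside the cross-section (3.09 mm from the nearest boundary).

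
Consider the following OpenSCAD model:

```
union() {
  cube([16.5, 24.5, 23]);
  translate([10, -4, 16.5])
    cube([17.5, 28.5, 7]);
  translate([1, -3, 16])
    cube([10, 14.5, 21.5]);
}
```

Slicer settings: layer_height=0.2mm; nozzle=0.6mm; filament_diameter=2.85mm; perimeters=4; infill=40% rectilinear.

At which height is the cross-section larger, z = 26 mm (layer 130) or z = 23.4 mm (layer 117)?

Layer 130 (z = 26): the cube is not intersected at this z (z outside [0, 23]); the cube at (10, -4) is absent (z outside [16.5, 23.5]); the cube at (1, -3) is present — its section is the full 10×14.5 rectangle (area 145.00 mm²); Merging all regions: only the 10×14.5 cube at (1, -3) is present, so the union is just that shape — area = 145.00 mm². So its area = 145.00 mm². Layer 117 (z = 23.4): the cube is absent (z outside [0, 23]); the 17.5×28.5 cube at (10, -4) contributes its full rectangle (area 498.75 mm²); the 10×14.5 cube at (1, -3) contributes its full rectangle (area 145.00 mm²); Merging all regions: the regions partially overlap — summed areas 643.75 mm² minus the doubly-counted overlap 14.50 mm² gives 629.25 mm² — area = 629.25 mm². So its area = 629.25 mm². Layer 117 is larger (629.25 vs 145.00 mm²).

layer 117 (z = 23.4 mm)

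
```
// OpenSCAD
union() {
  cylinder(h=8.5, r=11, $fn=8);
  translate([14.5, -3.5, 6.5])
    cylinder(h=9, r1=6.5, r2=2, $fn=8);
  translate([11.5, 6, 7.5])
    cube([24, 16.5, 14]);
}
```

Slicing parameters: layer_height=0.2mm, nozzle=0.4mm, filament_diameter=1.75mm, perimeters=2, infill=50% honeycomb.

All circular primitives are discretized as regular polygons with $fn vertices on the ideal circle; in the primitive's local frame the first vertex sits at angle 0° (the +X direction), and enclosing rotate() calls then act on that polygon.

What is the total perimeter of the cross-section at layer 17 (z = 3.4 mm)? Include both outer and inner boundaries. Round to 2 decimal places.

67.35 mm

At z = 3.4 mm: the r=11 cylinder contributes a regular 8-gon of circumradius 11 (perimeter = 2·8·11.000·sin(180°/8) = 67.35 mm); the cone at (14.5, -3.5) is not intersected at this z (z outside [6.5, 15.5]); the cube at (11.5, 6) does not reach this height (z outside [7.5, 21.5]); Merging all regions: only the r=11 cylinder is present, so the union is just that shape — boundary = 67.35 mm. Overall, the cross-section is a single solid region. Total boundary length (outer) = 67.35 mm.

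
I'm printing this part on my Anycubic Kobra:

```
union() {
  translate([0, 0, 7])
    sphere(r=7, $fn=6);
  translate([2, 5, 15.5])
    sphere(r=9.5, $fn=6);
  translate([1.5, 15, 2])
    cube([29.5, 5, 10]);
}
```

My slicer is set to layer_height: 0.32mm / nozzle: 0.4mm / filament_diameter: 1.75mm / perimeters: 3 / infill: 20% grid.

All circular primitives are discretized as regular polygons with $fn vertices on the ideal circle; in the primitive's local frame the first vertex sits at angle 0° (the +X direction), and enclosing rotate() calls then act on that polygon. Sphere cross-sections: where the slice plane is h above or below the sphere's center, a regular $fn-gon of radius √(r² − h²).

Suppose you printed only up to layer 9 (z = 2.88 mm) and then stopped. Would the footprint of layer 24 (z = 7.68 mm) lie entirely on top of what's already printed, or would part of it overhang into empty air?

part overhangs

Compare the two slices. At z = 2.88: the r=7 sphere contributes a regular 6-gon of circumradius √(7²−4.12²) = 5.659 (area = (6/2)·5.659²·sin(360°/6) = 83.20 mm²); the sphere at (2, 5) is not intersected at this z (|z−center|=12.620 > r=9.5); the 29.5×5 cube at (1.5, 15) contributes its full rectangle (area 147.50 mm²); Merging all regions: the 2 present regions are separate (no shared area or edge), so areas and boundary lengths simply add and each stays a separate island — area = 230.70 mm². At z = 7.68: the r=7 sphere contributes a regular 6-gon of circumradius √(7²−0.68²) = 6.967 (area = (6/2)·6.967²·sin(360°/6) = 126.10 mm²); the r=9.5 sphere at (2, 5) slices to a regular 6-gon of circumradius 5.394 (√(r²−h²) with h=7.82 from center) (area = (6/2)·5.394²·sin(360°/6) = 75.60 mm²); the cube at (1.5, 15) (footprint 29.5×5) is included at this height (area 147.50 mm²); Taking the union: the regions partially overlap — summed areas 349.20 mm² minus the doubly-counted overlap 40.15 mm² gives 309.05 mm² — area = 309.05 mm². Checking containment: at z = 7.68 the cross-section extends beyond the z = 2.88 cross-section by about 78.35 mm².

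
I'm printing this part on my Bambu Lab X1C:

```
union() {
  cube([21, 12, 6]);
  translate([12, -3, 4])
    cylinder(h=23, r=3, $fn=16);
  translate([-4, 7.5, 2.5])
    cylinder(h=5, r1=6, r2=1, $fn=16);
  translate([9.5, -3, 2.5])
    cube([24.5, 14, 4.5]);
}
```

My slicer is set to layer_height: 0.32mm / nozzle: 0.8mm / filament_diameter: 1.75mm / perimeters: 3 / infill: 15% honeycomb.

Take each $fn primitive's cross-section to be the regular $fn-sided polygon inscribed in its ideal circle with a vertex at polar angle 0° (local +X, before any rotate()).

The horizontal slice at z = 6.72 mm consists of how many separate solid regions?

At z = 6.72 mm: the cube does not reach this height (z outside [0, 6]); the r=3 cylinder at (12, -3) contributes a regular 16-gon of circumradius 3; the cone at (-4, 7.5) contributes a regular 16-gon of circumradius 1.780 (interpolated between r1=6 and r2=1 at t=0.844); the 24.5×14 cube at (9.5, -3) contributes its full rectangle; Merging all regions: the regions partially overlap (shared area 13.28 mm²), so overlapping operands fuse into one piece — 2 connected regions. The result has 2 disconnected regions.

2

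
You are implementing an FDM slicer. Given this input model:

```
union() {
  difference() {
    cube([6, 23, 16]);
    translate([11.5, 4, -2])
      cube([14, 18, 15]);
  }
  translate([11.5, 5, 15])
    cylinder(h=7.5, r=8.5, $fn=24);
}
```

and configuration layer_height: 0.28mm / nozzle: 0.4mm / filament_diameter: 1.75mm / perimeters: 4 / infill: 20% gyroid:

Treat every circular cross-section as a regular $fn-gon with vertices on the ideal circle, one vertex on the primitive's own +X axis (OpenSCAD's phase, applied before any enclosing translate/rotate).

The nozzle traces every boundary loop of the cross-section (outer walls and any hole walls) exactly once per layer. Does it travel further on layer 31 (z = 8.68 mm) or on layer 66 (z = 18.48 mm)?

Layer 31 (z = 8.68): the 6×23 cube contributes its full rectangle (perimeter 58.00 mm); the cube at (11.5, 4) (footprint 14×18) is included at this height (perimeter 64.00 mm); Subtracting the remaining from the first: starting from the 6×23 cube, the 14×18 cube at (11.5, 4) misses the remaining region (no effect) — boundary = 58.00 mm; the cylinder at (11.5, 5) is absent (z outside [15, 22.5]); Combining (union): only that combined region is present, so the union is just that shape — boundary = 58.00 mm. So its perimeter = 58.00 mm. Layer 66 (z = 18.48): the cube is absent (z outside [0, 16]); the cube at (11.5, 4) is not intersected at this z (z outside [-2, 13]); Taking the first minus the rest: the first operand is absent here, so nothing remains; the r=8.5 cylinder at (11.5, 5) contributes a regular 24-gon of circumradius 8.5 (perimeter = 2·24·8.500·sin(180°/24) = 53.25 mm); Merging all regions: only the r=8.5 cylinder at (11.5, 5) is present, so the union is just that shape — boundary = 53.25 mm. So its perimeter = 53.25 mm. Layer 31 is larger (58.00 vs 53.25 mm).

layer 31 (z = 8.68 mm)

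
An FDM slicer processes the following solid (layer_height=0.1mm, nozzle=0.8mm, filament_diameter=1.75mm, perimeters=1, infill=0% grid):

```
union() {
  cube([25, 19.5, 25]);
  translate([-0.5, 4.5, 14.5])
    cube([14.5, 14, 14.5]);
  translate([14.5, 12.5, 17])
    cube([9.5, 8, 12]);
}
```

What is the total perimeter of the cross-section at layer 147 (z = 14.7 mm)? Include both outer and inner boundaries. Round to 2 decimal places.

At z = 14.7 mm: the 25×19.5 cube contributes its full rectangle (perimeter 89.00 mm); the cube at (-0.5, 4.5) (footprint 14.5×14) is included at this height (perimeter 57.00 mm); the cube at (14.5, 12.5) is not intersected at this z (z outside [17, 29]); Combining (union): the regions partially overlap (shared area 196.00 mm²), so the edge portions inside another operand are dropped and the merged outline is re-measured after clipping — boundary = 90.00 mm. Overall, the cross-section is a single solid region. Total boundary length (outer) = 90.00 mm.

90.00 mm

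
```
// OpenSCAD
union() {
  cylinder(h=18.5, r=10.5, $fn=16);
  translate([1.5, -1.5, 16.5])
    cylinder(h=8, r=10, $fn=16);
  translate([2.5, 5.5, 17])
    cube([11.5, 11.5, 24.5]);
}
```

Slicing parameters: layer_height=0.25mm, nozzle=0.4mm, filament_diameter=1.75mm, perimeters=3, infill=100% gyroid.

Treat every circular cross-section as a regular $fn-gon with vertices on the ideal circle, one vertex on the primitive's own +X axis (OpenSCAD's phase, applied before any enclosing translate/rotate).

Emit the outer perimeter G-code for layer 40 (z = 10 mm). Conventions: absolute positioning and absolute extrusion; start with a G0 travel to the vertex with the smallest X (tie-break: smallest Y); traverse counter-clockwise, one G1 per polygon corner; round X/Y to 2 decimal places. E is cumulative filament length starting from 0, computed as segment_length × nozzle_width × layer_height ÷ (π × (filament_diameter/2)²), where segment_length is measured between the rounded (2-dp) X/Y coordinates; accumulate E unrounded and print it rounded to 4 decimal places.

At z = 10 mm: the r=10.5 cylinder contributes a regular 16-gon of circumradius 10.5; the cylinder at (1.5, -1.5) is absent (z outside [16.5, 24.5]); the cube at (2.5, 5.5) is absent (z outside [17, 41.5]); Combining (union): only the r=10.5 cylinder is present, so the union is just that shape — 1 connected region. The outline is a single polygon with 16 vertices. Extrusion per mm of travel: 0.4 × 0.25 / (π × 0.875²) = 0.041575. Accumulating E over each segment gives final E = 2.7248.

G0 X-10.50 Y0.00 Z10.00
G1 X-9.70 Y-4.02 E0.1704
G1 X-7.42 Y-7.42 E0.3406
G1 X-4.02 Y-9.70 E0.5108
G1 X0.00 Y-10.50 E0.6812
G1 X4.02 Y-9.70 E0.8516
G1 X7.42 Y-7.42 E1.0218
G1 X9.70 Y-4.02 E1.1920
G1 X10.50 Y0.00 E1.3624
G1 X9.70 Y4.02 E1.5328
G1 X7.42 Y7.42 E1.7030
G1 X4.02 Y9.70 E1.8732
G1 X0.00 Y10.50 E2.0436
G1 X-4.02 Y9.70 E2.2140
G1 X-7.42 Y7.42 E2.3842
G1 X-9.70 Y4.02 E2.5544
G1 X-10.50 Y0.00 E2.7248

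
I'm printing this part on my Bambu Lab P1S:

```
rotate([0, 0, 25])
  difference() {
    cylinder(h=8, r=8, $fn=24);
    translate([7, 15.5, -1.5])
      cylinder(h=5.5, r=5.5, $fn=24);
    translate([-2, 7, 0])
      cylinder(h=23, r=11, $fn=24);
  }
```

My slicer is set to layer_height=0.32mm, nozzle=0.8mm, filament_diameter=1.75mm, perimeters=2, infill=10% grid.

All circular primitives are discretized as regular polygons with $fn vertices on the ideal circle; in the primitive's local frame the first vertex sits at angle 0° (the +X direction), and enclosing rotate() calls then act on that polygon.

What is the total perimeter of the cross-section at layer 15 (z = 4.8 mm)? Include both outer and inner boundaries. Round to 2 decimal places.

42.40 mm

At z = 4.8 mm: the r=8 cylinder gives a regular 24-gon of circumradius 8 (constant along its height) (perimeter = 2·24·8.000·sin(180°/24) = 50.12 mm); the cylinder at (7, 15.5) is absent (z outside [-1.5, 4]); the cylinder at (-2, 7): section is a regular 24-gon, circumradius r=11 (perimeter = 2·24·11.000·sin(180°/24) = 68.92 mm); Subtracting the remaining from the first: starting from the r=8 cylinder, the r=11 cylinder at (-2, 7) partially overlaps it — only the 140.73 mm² overlap (of its 375.81 mm²) is removed, clipping the outline — boundary = 42.40 mm; (rotated 25° about Z; rotation is an isometry so areas/perimeters/island counts are preserved). Overall, the cross-section is a single solid region. Total boundary length (outer) = 42.40 mm.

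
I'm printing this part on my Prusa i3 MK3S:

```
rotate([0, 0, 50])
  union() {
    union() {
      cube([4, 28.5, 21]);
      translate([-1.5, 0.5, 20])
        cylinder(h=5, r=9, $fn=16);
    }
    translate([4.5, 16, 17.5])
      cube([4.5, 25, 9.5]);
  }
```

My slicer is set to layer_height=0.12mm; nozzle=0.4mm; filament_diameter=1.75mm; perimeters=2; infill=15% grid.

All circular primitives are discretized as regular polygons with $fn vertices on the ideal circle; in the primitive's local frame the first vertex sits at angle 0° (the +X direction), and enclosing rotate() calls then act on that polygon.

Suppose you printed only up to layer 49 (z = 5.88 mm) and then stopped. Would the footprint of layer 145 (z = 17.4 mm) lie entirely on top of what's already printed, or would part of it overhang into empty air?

entirely on top

Compare the two slices. At z = 5.88: the cube (footprint 4×28.5) is included at this height (area 114.00 mm²); the cylinder at (-1.5, 0.5) is not intersected at this z (z outside [20, 25]); Taking the union: only the 4×28.5 cube is present, so the union is just that shape — area = 114.00 mm²; the cube at (4.5, 16) is absent (z outside [17.5, 27]); Combining (union): only that combined region is present, so the union is just that shape — area = 114.00 mm²; (whole slice rotated 50° about Z — lengths, areas and connectivity unchanged). At z = 17.4: the cube is present — its section is the full 4×28.5 rectangle (area 114.00 mm²); the cylinder at (-1.5, 0.5) is absent (z outside [20, 25]); Taking the union: only the 4×28.5 cube is present, so the union is just that shape — area = 114.00 mm²; the cube at (4.5, 16) is not intersected at this z (z outside [17.5, 27]); Taking the union: only that combined region is present, so the union is just that shape — area = 114.00 mm²; (whole slice rotated 50° about Z — lengths, areas and connectivity unchanged). Checking containment: the cross-section at z = 17.4 is a subset of the cross-section at z = 5.88.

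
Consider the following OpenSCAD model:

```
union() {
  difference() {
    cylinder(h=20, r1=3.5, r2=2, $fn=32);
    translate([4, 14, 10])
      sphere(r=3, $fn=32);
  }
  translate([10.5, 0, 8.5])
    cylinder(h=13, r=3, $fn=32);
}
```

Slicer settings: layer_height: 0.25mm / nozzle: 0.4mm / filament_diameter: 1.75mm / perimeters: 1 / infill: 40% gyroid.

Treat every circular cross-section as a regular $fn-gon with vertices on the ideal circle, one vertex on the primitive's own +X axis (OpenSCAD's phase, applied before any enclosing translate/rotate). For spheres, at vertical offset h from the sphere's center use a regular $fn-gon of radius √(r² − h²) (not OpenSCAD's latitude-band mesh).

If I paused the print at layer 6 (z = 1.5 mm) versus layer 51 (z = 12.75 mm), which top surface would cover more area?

layer 51 (z = 12.75 mm)

Layer 6 (z = 1.5): the cone: at t=0.075 of its height the radius interpolates to r₁+(r₂−r₁)t = 3.388, giving a regular 32-gon of that circumradius (area = (32/2)·3.388²·sin(360°/32) = 35.82 mm²); the sphere at (4, 14) is absent (|z−center|=8.500 > r=3); Taking the first minus the rest: none of the subtracted shapes is present at this height, so the cone is unchanged — area = 35.82 mm²; the cylinder at (10.5, 0) is not intersected at this z (z outside [8.5, 21.5]); Taking the union: only that combined region is present, so the union is just that shape — area = 35.82 mm². So its area = 35.82 mm². Layer 51 (z = 12.75): the cone contributes a regular 32-gon of circumradius 2.544 (interpolated between r1=3.5 and r2=2 at t=0.637) (area = (32/2)·2.544²·sin(360°/32) = 20.20 mm²); the sphere at (4, 14): section is a regular 32-gon, circumradius = √(r²−h²) = √(3²−2.75²) = 1.199 (area = (32/2)·1.199²·sin(360°/32) = 4.49 mm²); Subtracting the remaining from the first: starting from the cone (20.20 mm²), the r=3 sphere at (4, 14) misses the remaining region (no effect) — area = 20.20 mm²; the cylinder at (10.5, 0): section is a regular 32-gon, circumradius r=3 (area = (32/2)·3.000²·sin(360°/32) = 28.09 mm²); Merging all regions: the 2 present regions are separate (no shared area or edge), so areas and boundary lengths simply add and each stays a separate island — area = 48.29 mm². So its area = 48.29 mm². Layer 51 is larger (48.29 vs 35.82 mm²).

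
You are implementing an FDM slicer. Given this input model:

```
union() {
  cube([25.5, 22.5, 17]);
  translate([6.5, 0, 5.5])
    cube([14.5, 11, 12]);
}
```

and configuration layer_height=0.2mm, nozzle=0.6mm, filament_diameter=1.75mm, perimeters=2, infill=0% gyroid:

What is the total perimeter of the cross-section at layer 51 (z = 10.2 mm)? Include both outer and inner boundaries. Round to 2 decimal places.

At z = 10.2 mm: the 25.5×22.5 cube contributes its full rectangle (perimeter 96.00 mm); the cube at (6.5, 0) (footprint 14.5×11) is included at this height (perimeter 51.00 mm); Merging all regions: the 14.5×11 cube at (6.5, 0) lies entirely inside the 25.5×22.5 cube, so the union is just the 25.5×22.5 cube — boundary = 96.00 mm. Overall, the cross-section is a single solid region. Total boundary length (outer) = 96.00 mm.

96.00 mm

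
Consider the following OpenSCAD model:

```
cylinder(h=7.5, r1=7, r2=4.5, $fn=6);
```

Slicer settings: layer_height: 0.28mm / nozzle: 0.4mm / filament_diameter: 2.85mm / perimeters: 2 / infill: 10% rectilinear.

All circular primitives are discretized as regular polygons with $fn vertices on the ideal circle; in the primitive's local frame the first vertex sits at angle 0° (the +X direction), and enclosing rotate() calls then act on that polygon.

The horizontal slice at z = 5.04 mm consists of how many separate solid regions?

At z = 5.04 mm: the cone contributes a regular 6-gon of circumradius 5.320 (interpolated between r1=7 and r2=4.5 at t=0.672). The result has 1 disconnected region.

1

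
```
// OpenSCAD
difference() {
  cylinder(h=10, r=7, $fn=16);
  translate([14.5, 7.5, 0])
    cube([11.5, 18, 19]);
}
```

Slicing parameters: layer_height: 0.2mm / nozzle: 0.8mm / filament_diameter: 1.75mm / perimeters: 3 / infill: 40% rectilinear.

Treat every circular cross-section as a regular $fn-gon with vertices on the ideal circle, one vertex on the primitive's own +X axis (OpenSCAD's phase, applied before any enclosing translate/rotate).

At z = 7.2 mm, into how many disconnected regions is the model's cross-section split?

1

At z = 7.2 mm: the cylinder: section is a regular 16-gon, circumradius r=7; the 11.5×18 cube at (14.5, 7.5) contributes its full rectangle; Taking the first minus the rest: starting from the r=7 cylinder, the 11.5×18 cube at (14.5, 7.5) misses the remaining region (no effect) — 1 connected region. The result has 1 disconnected region.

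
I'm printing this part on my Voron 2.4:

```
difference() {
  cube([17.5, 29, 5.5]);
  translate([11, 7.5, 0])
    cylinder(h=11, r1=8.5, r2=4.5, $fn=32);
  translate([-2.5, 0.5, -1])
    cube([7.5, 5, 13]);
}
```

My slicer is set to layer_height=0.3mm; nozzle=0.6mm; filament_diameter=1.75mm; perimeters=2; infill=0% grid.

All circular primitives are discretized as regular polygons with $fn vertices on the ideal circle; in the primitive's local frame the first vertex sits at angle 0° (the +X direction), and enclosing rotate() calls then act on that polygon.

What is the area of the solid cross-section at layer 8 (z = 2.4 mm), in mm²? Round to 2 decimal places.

At z = 2.4 mm: the cube is present — its section is the full 17.5×29 rectangle (area 507.50 mm²); the cone at (11, 7.5) (r1=8.5→r2=4.5) has section circumradius 7.627 here — a regular 32-gon (area = (32/2)·7.627²·sin(360°/32) = 181.59 mm²); the cube at (-2.5, 0.5) (footprint 7.5×5) is included at this height (area 37.50 mm²); After the difference (first − rest): starting from the 17.5×29 cube (507.50 mm²), the cone at (11, 7.5) partially overlaps it — only the 175.55 mm² overlap (of its 181.59 mm²) is removed, clipping the outline; the 7.5×5 cube at (-2.5, 0.5) partially overlaps it — only the 22.92 mm² overlap (of its 37.50 mm²) is removed, clipping the outline — area = 309.03 mm². Overall, the cross-section has 3 separate islands. Net area = 309.03 mm².

309.03 mm²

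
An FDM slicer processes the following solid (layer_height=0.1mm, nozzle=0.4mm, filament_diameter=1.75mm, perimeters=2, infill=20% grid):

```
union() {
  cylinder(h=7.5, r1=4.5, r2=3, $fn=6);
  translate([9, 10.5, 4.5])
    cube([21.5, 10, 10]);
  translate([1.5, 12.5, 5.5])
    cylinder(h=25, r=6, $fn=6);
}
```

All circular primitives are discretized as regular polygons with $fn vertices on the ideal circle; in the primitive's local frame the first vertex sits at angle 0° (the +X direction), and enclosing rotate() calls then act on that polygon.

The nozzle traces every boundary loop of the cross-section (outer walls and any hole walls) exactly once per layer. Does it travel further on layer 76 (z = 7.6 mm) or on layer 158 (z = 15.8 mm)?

Layer 76 (z = 7.6): the cone is absent (z outside [0, 7.5]); the cube at (9, 10.5) is present — its section is the full 21.5×10 rectangle (perimeter 63.00 mm); the r=6 cylinder at (1.5, 12.5) contributes a regular 6-gon of circumradius 6 (perimeter = 2·6·6.000·sin(180°/6) = 36.00 mm); Combining (union): the 2 present regions are separate (no shared area or edge), so areas and boundary lengths simply add and each stays a separate island — boundary = 99.00 mm. So its perimeter = 99.00 mm. Layer 158 (z = 15.8): the cone is not intersected at this z (z outside [0, 7.5]); the cube at (9, 10.5) does not reach this height (z outside [4.5, 14.5]); the cylinder at (1.5, 12.5): section is a regular 6-gon, circumradius r=6 (perimeter = 2·6·6.000·sin(180°/6) = 36.00 mm); Taking the union: only the r=6 cylinder at (1.5, 12.5) is present, so the union is just that shape — boundary = 36.00 mm. So its perimeter = 36.00 mm. Layer 76 is larger (99.00 vs 36.00 mm).

layer 76 (z = 7.6 mm)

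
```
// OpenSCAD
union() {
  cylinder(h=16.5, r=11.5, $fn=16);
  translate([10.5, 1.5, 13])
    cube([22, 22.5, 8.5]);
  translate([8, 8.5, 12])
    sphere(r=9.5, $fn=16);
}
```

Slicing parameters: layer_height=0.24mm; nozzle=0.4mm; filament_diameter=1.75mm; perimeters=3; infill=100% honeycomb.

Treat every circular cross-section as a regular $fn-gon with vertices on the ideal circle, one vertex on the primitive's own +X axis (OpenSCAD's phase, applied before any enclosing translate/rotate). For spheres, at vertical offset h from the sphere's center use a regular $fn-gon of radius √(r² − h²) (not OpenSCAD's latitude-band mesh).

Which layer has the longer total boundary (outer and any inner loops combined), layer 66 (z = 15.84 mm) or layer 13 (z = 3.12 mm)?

Layer 66 (z = 15.84): the r=11.5 cylinder gives a regular 16-gon of circumradius 11.5 (constant along its height) (perimeter = 2·16·11.500·sin(180°/16) = 71.79 mm); the cube at (10.5, 1.5) (footprint 22×22.5) is included at this height (perimeter 89.00 mm); the sphere at (8, 8.5): section is a regular 16-gon, circumradius = √(r²−h²) = √(9.5²−3.84²) = 8.689 (perimeter = 2·16·8.689·sin(180°/16) = 54.25 mm); Taking the union: the regions partially overlap (shared area 163.31 mm²), so the edge portions inside another operand are dropped and the merged outline is re-measured after clipping — boundary = 140.56 mm. So its perimeter = 140.56 mm. Layer 13 (z = 3.12): the r=11.5 cylinder contributes a regular 16-gon of circumradius 11.5 (perimeter = 2·16·11.500·sin(180°/16) = 71.79 mm); the cube at (10.5, 1.5) is absent (z outside [13, 21.5]); the r=9.5 sphere at (8, 8.5) contributes a regular 16-gon of circumradius √(9.5²−8.88²) = 3.376 (perimeter = 2·16·3.376·sin(180°/16) = 21.07 mm); Merging all regions: the regions partially overlap (shared area 14.16 mm²), so the edge portions inside another operand are dropped and the merged outline is re-measured after clipping — boundary = 77.42 mm. So its perimeter = 77.42 mm. Layer 66 is larger (140.56 vs 77.42 mm).

layer 66 (z = 15.84 mm)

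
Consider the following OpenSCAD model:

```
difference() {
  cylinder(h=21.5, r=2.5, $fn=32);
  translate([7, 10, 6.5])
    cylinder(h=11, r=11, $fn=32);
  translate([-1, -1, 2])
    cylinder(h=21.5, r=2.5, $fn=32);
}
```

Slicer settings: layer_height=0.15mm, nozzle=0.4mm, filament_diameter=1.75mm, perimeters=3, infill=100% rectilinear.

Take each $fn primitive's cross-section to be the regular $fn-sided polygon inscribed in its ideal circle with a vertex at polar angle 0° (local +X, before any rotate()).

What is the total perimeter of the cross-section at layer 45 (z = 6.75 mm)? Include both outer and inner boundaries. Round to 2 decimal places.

At z = 6.75 mm: the r=2.5 cylinder contributes a regular 32-gon of circumradius 2.5 (perimeter = 2·32·2.500·sin(180°/32) = 15.68 mm); the r=11 cylinder at (7, 10) gives a regular 32-gon of circumradius 11 (constant along its height) (perimeter = 2·32·11.000·sin(180°/32) = 69.00 mm); the r=2.5 cylinder at (-1, -1) gives a regular 32-gon of circumradius 2.5 (constant along its height) (perimeter = 2·32·2.500·sin(180°/32) = 15.68 mm); Subtracting the remaining from the first: starting from the r=2.5 cylinder, the r=11 cylinder at (7, 10) partially overlaps it — only the 3.55 mm² overlap (of its 377.69 mm²) is removed, clipping the outline; the r=2.5 cylinder at (-1, -1) partially overlaps it — only the 12.56 mm² overlap (of its 19.51 mm²) is removed, clipping the outline — boundary = 14.99 mm. Overall, the cross-section is a single solid region. Total boundary length (outer) = 14.99 mm.

14.99 mm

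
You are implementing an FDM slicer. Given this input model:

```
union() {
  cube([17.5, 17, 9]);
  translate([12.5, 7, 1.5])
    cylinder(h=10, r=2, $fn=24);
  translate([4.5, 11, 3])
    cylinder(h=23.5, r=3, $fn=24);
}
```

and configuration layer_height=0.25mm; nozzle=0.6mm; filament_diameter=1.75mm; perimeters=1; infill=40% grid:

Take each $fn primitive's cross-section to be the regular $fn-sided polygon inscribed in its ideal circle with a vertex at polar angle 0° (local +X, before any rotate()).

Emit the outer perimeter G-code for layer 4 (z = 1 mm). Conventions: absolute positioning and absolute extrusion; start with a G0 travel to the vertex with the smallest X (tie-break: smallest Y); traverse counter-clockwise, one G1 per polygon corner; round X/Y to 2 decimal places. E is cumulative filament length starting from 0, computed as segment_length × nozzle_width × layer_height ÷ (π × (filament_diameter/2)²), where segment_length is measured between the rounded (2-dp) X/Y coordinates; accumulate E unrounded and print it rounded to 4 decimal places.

G0 X0.00 Y0.00 Z1.00
G1 X17.50 Y0.00 E1.0913
G1 X17.50 Y17.00 E2.1515
G1 X0.00 Y17.00 E3.2429
G1 X0.00 Y0.00 E4.3030

At z = 1 mm: the cube (footprint 17.5×17) is included at this height; the cylinder at (12.5, 7) is absent (z outside [1.5, 11.5]); the cylinder at (4.5, 11) is not intersected at this z (z outside [3, 26.5]); Merging all regions: only the 17.5×17 cube is present, so the union is just that shape — 1 connected region. The outline is a single polygon with 4 vertices. Extrusion per mm of travel: 0.6 × 0.25 / (π × 0.875²) = 0.062363. Accumulating E over each segment gives final E = 4.3030.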